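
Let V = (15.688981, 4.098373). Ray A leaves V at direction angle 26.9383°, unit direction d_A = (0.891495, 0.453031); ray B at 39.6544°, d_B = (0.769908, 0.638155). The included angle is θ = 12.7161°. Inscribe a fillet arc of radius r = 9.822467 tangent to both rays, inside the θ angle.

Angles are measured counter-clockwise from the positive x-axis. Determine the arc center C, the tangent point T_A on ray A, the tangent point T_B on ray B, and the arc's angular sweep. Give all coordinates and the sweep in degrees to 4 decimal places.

center=(89.8260,52.7906) T_A=(94.2759,44.0339) T_B=(83.5578,60.3529) sweep=167.2839

bisector direction at 33.2964° = (0.835842,0.548970)
center distance |VC| = r/sin(θ/2) = 9.822467/sin(6.3581°) = 88.697415
C = V + |VC|·bis = (89.8260,52.7906)
T_A = V + ((C−V)·d_A)·d_A = V + 88.1519·d_A = (94.2759,44.0339)
T_B = V + ((C−V)·d_B)·d_B = V + 88.1519·d_B = (83.5578,60.3529)
sweep = 180° − θ = 167.2839°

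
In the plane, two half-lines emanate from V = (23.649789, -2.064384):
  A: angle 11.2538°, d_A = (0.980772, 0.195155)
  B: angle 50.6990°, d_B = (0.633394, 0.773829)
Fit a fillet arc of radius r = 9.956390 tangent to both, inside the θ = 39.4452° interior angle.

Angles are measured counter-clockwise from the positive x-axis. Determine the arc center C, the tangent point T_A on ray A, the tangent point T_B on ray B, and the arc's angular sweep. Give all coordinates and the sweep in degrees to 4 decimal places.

center=(48.9453,13.1205) T_A=(50.8884,3.3556) T_B=(41.2408,19.4269) sweep=140.5548

bisector direction at 30.9764° = (0.857379,0.514685)
center distance |VC| = r/sin(θ/2) = 9.956390/sin(19.7226°) = 29.503335
C = V + |VC|·bis = (48.9453,13.1205)
T_A = V + ((C−V)·d_A)·d_A = V + 27.7726·d_A = (50.8884,3.3556)
T_B = V + ((C−V)·d_B)·d_B = V + 27.7726·d_B = (41.2408,19.4269)
sweep = 180° − θ = 140.5548°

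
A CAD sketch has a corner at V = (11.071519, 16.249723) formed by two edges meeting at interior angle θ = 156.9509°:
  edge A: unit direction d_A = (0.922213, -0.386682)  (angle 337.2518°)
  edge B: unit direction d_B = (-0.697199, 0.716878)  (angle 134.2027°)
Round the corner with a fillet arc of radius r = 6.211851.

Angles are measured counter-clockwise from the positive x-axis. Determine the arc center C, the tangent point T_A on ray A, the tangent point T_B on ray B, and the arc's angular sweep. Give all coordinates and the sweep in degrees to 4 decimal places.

bisector direction at 55.7273° = (0.563133,0.826366)
center distance |VC| = r/sin(θ/2) = 6.211851/sin(78.4754°) = 6.339664
C = V + |VC|·bis = (14.6416,21.4886)
T_A = V + ((C−V)·d_A)·d_A = V + 1.2666·d_A = (12.2396,15.7600)
T_B = V + ((C−V)·d_B)·d_B = V + 1.2666·d_B = (10.1885,17.1577)
sweep = 180° − θ = 23.0491°

center=(14.6416,21.4886) T_A=(12.2396,15.7600) T_B=(10.1885,17.1577) sweep=23.0491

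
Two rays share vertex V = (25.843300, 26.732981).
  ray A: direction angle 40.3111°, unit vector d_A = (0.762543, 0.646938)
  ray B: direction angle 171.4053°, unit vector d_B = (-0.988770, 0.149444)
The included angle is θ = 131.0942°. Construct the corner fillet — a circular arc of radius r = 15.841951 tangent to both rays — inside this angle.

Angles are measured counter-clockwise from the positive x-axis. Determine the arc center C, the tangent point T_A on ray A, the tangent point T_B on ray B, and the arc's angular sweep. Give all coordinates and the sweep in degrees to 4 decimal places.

center=(21.0878,43.4736) T_A=(31.3366,31.3934) T_B=(18.7203,27.8096) sweep=48.9058

bisector direction at 105.8582° = (-0.273258,0.961941)
center distance |VC| = r/sin(θ/2) = 15.841951/sin(65.5471°) = 17.402965
C = V + |VC|·bis = (21.0878,43.4736)
T_A = V + ((C−V)·d_A)·d_A = V + 7.2039·d_A = (31.3366,31.3934)
T_B = V + ((C−V)·d_B)·d_B = V + 7.2039·d_B = (18.7203,27.8096)
sweep = 180° − θ = 48.9058°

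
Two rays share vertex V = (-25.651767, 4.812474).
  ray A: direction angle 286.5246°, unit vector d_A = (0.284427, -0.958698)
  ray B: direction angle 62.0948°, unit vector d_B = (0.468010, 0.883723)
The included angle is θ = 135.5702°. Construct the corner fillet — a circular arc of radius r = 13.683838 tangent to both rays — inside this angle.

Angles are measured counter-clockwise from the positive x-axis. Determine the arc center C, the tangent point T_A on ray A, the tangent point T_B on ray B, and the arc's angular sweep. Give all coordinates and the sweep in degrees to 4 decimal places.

center=(-10.9436,3.3469) T_A=(-24.0623,-0.5451) T_B=(-23.0363,9.7511) sweep=44.4298

bisector direction at 354.3097° = (0.995072,-0.099151)
center distance |VC| = r/sin(θ/2) = 13.683838/sin(67.7851°) = 14.780998
C = V + |VC|·bis = (-10.9436,3.3469)
T_A = V + ((C−V)·d_A)·d_A = V + 5.5884·d_A = (-24.0623,-0.5451)
T_B = V + ((C−V)·d_B)·d_B = V + 5.5884·d_B = (-23.0363,9.7511)
sweep = 180° − θ = 44.4298°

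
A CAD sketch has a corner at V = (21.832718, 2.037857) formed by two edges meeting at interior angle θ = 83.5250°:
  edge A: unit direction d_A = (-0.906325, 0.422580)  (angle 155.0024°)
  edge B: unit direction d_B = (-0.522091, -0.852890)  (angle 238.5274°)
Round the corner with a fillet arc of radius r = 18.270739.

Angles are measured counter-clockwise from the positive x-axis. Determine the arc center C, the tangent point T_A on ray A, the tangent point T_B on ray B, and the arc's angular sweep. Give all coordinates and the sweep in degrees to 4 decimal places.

center=(-4.4330,-5.8747) T_A=(3.2878,10.6845) T_B=(11.1499,-15.4137) sweep=96.4750

bisector direction at 196.7649° = (-0.957496,-0.288445)
center distance |VC| = r/sin(θ/2) = 18.270739/sin(41.7625°) = 27.431713
C = V + |VC|·bis = (-4.4330,-5.8747)
T_A = V + ((C−V)·d_A)·d_A = V + 20.4616·d_A = (3.2878,10.6845)
T_B = V + ((C−V)·d_B)·d_B = V + 20.4616·d_B = (11.1499,-15.4137)
sweep = 180° − θ = 96.4750°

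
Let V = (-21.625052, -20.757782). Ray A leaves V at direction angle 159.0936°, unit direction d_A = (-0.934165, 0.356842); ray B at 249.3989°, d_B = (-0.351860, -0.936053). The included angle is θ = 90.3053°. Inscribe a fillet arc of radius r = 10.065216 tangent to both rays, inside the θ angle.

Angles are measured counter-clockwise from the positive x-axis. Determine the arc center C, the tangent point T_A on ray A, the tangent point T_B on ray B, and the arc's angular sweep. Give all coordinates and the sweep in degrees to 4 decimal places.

bisector direction at 204.2463° = (-0.911789,-0.410659)
center distance |VC| = r/sin(θ/2) = 10.065216/sin(45.1527°) = 14.196592
C = V + |VC|·bis = (-34.5693,-26.5877)
T_A = V + ((C−V)·d_A)·d_A = V + 10.0117·d_A = (-30.9777,-17.1852)
T_B = V + ((C−V)·d_B)·d_B = V + 10.0117·d_B = (-25.1478,-30.1293)
sweep = 180° − θ = 89.6947°

center=(-34.5693,-26.5877) T_A=(-30.9777,-17.1852) T_B=(-25.1478,-30.1293) sweep=89.6947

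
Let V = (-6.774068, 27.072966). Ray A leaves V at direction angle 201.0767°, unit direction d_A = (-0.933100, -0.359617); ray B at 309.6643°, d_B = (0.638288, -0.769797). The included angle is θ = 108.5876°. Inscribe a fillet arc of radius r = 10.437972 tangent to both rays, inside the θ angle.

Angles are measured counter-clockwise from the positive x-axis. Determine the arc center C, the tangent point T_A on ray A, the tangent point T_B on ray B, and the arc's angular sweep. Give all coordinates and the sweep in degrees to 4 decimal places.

bisector direction at 255.3705° = (-0.252568,-0.967579)
center distance |VC| = r/sin(θ/2) = 10.437972/sin(54.2938°) = 12.854323
C = V + |VC|·bis = (-10.0207,14.6354)
T_A = V + ((C−V)·d_A)·d_A = V + 7.5022·d_A = (-13.7743,24.3751)
T_B = V + ((C−V)·d_B)·d_B = V + 7.5022·d_B = (-1.9855,21.2978)
sweep = 180° − θ = 71.4124°

center=(-10.0207,14.6354) T_A=(-13.7743,24.3751) T_B=(-1.9855,21.2978) sweep=71.4124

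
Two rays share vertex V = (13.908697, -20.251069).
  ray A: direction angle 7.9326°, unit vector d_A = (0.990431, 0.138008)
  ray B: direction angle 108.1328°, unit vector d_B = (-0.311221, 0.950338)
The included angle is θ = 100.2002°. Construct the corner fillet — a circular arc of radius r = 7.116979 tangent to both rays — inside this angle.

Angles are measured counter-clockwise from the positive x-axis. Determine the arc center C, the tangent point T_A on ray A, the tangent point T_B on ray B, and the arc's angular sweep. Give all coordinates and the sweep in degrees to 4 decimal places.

bisector direction at 58.0327° = (0.529435,0.848350)
center distance |VC| = r/sin(θ/2) = 7.116979/sin(50.1001°) = 9.276971
C = V + |VC|·bis = (18.8203,-12.3809)
T_A = V + ((C−V)·d_A)·d_A = V + 5.9507·d_A = (19.8025,-19.4298)
T_B = V + ((C−V)·d_B)·d_B = V + 5.9507·d_B = (12.0567,-14.5959)
sweep = 180° − θ = 79.7998°

center=(18.8203,-12.3809) T_A=(19.8025,-19.4298) T_B=(12.0567,-14.5959) sweep=79.7998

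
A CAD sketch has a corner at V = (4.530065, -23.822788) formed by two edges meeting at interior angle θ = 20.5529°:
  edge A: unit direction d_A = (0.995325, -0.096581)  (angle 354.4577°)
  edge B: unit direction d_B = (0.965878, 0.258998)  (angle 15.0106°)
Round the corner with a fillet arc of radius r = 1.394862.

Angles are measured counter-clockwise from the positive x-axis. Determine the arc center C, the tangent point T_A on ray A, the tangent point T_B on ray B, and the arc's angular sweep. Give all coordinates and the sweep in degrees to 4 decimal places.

center=(12.3222,-23.1775) T_A=(12.1875,-24.5658) T_B=(11.9610,-21.8302) sweep=159.4471

bisector direction at 4.7341° = (0.996588,0.082533)
center distance |VC| = r/sin(θ/2) = 1.394862/sin(10.2765°) = 7.818830
C = V + |VC|·bis = (12.3222,-23.1775)
T_A = V + ((C−V)·d_A)·d_A = V + 7.6934·d_A = (12.1875,-24.5658)
T_B = V + ((C−V)·d_B)·d_B = V + 7.6934·d_B = (11.9610,-21.8302)
sweep = 180° − θ = 159.4471°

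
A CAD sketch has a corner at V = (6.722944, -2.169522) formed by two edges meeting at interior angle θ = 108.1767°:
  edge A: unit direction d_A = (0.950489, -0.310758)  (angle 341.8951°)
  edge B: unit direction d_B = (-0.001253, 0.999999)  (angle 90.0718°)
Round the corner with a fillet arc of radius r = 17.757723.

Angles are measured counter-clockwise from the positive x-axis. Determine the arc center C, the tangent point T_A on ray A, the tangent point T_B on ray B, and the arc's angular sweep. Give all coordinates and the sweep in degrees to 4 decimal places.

center=(24.4645,10.7127) T_A=(18.9462,-6.1659) T_B=(6.7068,10.6904) sweep=71.8233

bisector direction at 35.9835° = (0.809187,0.587552)
center distance |VC| = r/sin(θ/2) = 17.757723/sin(54.0883°) = 21.925215
C = V + |VC|·bis = (24.4645,10.7127)
T_A = V + ((C−V)·d_A)·d_A = V + 12.8600·d_A = (18.9462,-6.1659)
T_B = V + ((C−V)·d_B)·d_B = V + 12.8600·d_B = (6.7068,10.6904)
sweep = 180° − θ = 71.8233°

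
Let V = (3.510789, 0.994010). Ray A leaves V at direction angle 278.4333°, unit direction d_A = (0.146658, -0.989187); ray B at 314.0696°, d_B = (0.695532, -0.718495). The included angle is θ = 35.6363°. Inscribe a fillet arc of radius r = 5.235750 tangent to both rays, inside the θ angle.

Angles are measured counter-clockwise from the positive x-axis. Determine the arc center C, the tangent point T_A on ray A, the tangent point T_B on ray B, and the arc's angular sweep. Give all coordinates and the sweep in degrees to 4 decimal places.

bisector direction at 296.2515° = (0.442311,-0.896862)
center distance |VC| = r/sin(θ/2) = 5.235750/sin(17.8181°) = 17.110467
C = V + |VC|·bis = (11.0789,-14.3517)
T_A = V + ((C−V)·d_A)·d_A = V + 16.2897·d_A = (5.8998,-15.1196)
T_B = V + ((C−V)·d_B)·d_B = V + 16.2897·d_B = (14.8408,-10.7101)
sweep = 180° − θ = 144.3637°

center=(11.0789,-14.3517) T_A=(5.8998,-15.1196) T_B=(14.8408,-10.7101) sweep=144.3637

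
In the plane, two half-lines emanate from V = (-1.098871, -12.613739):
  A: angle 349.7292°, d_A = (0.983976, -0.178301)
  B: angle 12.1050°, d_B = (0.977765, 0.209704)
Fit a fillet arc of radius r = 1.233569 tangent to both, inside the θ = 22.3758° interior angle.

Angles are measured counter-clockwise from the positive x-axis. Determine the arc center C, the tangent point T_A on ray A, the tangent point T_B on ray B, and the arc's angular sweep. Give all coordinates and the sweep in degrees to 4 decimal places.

center=(5.2580,-12.5120) T_A=(5.0381,-13.7258) T_B=(4.9993,-11.3058) sweep=157.6242

bisector direction at 0.9171° = (0.999872,0.016006)
center distance |VC| = r/sin(θ/2) = 1.233569/sin(11.1879°) = 6.357712
C = V + |VC|·bis = (5.2580,-12.5120)
T_A = V + ((C−V)·d_A)·d_A = V + 6.2369·d_A = (5.0381,-13.7258)
T_B = V + ((C−V)·d_B)·d_B = V + 6.2369·d_B = (4.9993,-11.3058)
sweep = 180° − θ = 157.6242°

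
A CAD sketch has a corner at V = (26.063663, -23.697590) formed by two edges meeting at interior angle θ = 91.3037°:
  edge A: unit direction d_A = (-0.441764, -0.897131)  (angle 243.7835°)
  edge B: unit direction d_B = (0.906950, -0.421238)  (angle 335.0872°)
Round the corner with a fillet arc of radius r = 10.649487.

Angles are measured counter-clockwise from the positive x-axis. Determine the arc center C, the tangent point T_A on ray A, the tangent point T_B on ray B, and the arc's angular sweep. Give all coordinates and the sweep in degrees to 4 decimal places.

center=(31.0189,-37.7412) T_A=(21.4649,-33.0366) T_B=(35.5049,-28.0826) sweep=88.6963

bisector direction at 289.4353° = (0.332743,-0.943018)
center distance |VC| = r/sin(θ/2) = 10.649487/sin(45.6519°) = 14.892189
C = V + |VC|·bis = (31.0189,-37.7412)
T_A = V + ((C−V)·d_A)·d_A = V + 10.4099·d_A = (21.4649,-33.0366)
T_B = V + ((C−V)·d_B)·d_B = V + 10.4099·d_B = (35.5049,-28.0826)
sweep = 180° − θ = 88.6963°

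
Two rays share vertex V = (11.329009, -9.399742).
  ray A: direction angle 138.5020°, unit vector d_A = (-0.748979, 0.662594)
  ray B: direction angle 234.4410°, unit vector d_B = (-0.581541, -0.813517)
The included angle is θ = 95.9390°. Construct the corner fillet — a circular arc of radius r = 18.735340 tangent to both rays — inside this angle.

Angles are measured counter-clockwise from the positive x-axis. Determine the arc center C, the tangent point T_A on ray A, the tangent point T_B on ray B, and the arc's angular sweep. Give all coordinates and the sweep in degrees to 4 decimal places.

center=(-13.7333,-12.2426) T_A=(-1.3193,1.7898) T_B=(1.5083,-23.1380) sweep=84.0610

bisector direction at 186.4715° = (-0.993628,-0.112709)
center distance |VC| = r/sin(θ/2) = 18.735340/sin(47.9695°) = 25.222980
C = V + |VC|·bis = (-13.7333,-12.2426)
T_A = V + ((C−V)·d_A)·d_A = V + 16.8874·d_A = (-1.3193,1.7898)
T_B = V + ((C−V)·d_B)·d_B = V + 16.8874·d_B = (1.5083,-23.1380)
sweep = 180° − θ = 84.0610°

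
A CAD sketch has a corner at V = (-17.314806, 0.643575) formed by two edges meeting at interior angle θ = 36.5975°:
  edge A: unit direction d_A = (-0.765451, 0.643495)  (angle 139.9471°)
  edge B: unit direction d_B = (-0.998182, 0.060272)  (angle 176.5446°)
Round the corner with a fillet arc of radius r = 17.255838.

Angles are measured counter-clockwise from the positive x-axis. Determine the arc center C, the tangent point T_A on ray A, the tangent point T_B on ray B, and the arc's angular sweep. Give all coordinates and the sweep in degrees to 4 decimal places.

center=(-68.3606,21.0131) T_A=(-57.2565,34.2215) T_B=(-69.4006,3.7886) sweep=143.4025

bisector direction at 158.2459° = (-0.928783,0.370625)
center distance |VC| = r/sin(θ/2) = 17.255838/sin(18.2987°) = 54.959844
C = V + |VC|·bis = (-68.3606,21.0131)
T_A = V + ((C−V)·d_A)·d_A = V + 52.1807·d_A = (-57.2565,34.2215)
T_B = V + ((C−V)·d_B)·d_B = V + 52.1807·d_B = (-69.4006,3.7886)
sweep = 180° − θ = 143.4025°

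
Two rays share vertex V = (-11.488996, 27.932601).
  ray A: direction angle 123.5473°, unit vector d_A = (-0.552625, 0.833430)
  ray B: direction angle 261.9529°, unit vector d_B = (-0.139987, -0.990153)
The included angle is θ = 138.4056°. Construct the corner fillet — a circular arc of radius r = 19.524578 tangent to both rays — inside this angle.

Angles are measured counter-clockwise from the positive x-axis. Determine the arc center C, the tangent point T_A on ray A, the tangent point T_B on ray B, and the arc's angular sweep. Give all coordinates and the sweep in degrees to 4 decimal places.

center=(-31.8594,23.3232) T_A=(-15.5870,34.1130) T_B=(-12.5271,20.5900) sweep=41.5944

bisector direction at 192.7501° = (-0.975342,-0.220699)
center distance |VC| = r/sin(θ/2) = 19.524578/sin(69.2028°) = 20.885408
C = V + |VC|·bis = (-31.8594,23.3232)
T_A = V + ((C−V)·d_A)·d_A = V + 7.4156·d_A = (-15.5870,34.1130)
T_B = V + ((C−V)·d_B)·d_B = V + 7.4156·d_B = (-12.5271,20.5900)
sweep = 180° − θ = 41.5944°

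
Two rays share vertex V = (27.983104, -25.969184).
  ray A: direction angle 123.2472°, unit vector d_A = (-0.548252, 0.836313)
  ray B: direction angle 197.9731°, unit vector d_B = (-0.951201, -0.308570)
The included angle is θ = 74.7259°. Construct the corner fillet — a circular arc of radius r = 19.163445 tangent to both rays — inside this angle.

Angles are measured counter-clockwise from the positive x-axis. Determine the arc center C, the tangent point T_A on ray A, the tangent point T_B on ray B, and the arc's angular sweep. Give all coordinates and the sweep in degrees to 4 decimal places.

bisector direction at 160.6102° = (-0.943281,0.331994)
center distance |VC| = r/sin(θ/2) = 19.163445/sin(37.3629°) = 31.577928
C = V + |VC|·bis = (-1.8038,-15.4855)
T_A = V + ((C−V)·d_A)·d_A = V + 25.0984·d_A = (14.2229,-4.9791)
T_B = V + ((C−V)·d_B)·d_B = V + 25.0984·d_B = (4.1095,-33.7138)
sweep = 180° − θ = 105.2741°

center=(-1.8038,-15.4855) T_A=(14.2229,-4.9791) T_B=(4.1095,-33.7138) sweep=105.2741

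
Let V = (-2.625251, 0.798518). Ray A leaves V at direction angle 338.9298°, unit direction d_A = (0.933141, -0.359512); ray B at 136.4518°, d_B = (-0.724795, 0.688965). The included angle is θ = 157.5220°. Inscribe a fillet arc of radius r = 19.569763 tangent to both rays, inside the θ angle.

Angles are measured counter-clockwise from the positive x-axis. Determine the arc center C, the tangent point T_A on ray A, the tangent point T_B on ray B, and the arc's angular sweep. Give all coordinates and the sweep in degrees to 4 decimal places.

bisector direction at 57.6908° = (0.534488,0.845176)
center distance |VC| = r/sin(θ/2) = 19.569763/sin(78.7610°) = 19.952396
C = V + |VC|·bis = (8.0391,17.6618)
T_A = V + ((C−V)·d_A)·d_A = V + 3.8888·d_A = (1.0035,-0.5995)
T_B = V + ((C−V)·d_B)·d_B = V + 3.8888·d_B = (-5.4438,3.4777)
sweep = 180° − θ = 22.4780°

center=(8.0391,17.6618) T_A=(1.0035,-0.5995) T_B=(-5.4438,3.4777) sweep=22.4780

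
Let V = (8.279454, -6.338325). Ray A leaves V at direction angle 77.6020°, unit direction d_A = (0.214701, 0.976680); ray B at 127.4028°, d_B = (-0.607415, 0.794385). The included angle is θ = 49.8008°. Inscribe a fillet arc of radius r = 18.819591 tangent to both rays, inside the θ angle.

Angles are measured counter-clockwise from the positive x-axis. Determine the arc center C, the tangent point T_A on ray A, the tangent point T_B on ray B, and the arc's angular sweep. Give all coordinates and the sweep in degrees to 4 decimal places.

bisector direction at 102.5024° = (-0.216481,0.976287)
center distance |VC| = r/sin(θ/2) = 18.819591/sin(24.9004°) = 44.697642
C = V + |VC|·bis = (-1.3967,37.2994)
T_A = V + ((C−V)·d_A)·d_A = V + 40.5426·d_A = (16.9840,33.2588)
T_B = V + ((C−V)·d_B)·d_B = V + 40.5426·d_B = (-16.3467,25.8681)
sweep = 180° − θ = 130.1992°

center=(-1.3967,37.2994) T_A=(16.9840,33.2588) T_B=(-16.3467,25.8681) sweep=130.1992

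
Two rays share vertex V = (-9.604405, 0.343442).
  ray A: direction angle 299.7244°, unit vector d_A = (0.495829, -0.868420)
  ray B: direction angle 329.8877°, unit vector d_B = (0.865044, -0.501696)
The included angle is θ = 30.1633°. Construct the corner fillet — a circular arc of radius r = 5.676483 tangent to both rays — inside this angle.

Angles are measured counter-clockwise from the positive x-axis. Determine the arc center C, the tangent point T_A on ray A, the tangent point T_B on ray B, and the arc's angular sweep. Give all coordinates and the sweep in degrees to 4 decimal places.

center=(5.7697,-15.1351) T_A=(0.8401,-17.9497) T_B=(8.6176,-10.2247) sweep=149.8367

bisector direction at 314.8061° = (0.704709,-0.709496)
center distance |VC| = r/sin(θ/2) = 5.676483/sin(15.0816°) = 21.816241
C = V + |VC|·bis = (5.7697,-15.1351)
T_A = V + ((C−V)·d_A)·d_A = V + 21.0648·d_A = (0.8401,-17.9497)
T_B = V + ((C−V)·d_B)·d_B = V + 21.0648·d_B = (8.6176,-10.2247)
sweep = 180° − θ = 149.8367°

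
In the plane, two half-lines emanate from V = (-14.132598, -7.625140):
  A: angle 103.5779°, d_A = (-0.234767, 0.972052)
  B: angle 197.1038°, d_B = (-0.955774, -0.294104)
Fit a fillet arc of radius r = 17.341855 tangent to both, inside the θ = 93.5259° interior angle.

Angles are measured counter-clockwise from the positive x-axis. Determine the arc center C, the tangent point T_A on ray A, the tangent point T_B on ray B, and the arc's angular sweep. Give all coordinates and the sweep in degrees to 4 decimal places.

bisector direction at 150.3408° = (-0.868985,0.494839)
center distance |VC| = r/sin(θ/2) = 17.341855/sin(46.7629°) = 23.804036
C = V + |VC|·bis = (-34.8179,4.1540)
T_A = V + ((C−V)·d_A)·d_A = V + 16.3062·d_A = (-17.9608,8.2253)
T_B = V + ((C−V)·d_B)·d_B = V + 16.3062·d_B = (-29.7176,-12.4209)
sweep = 180° − θ = 86.4741°

center=(-34.8179,4.1540) T_A=(-17.9608,8.2253) T_B=(-29.7176,-12.4209) sweep=86.4741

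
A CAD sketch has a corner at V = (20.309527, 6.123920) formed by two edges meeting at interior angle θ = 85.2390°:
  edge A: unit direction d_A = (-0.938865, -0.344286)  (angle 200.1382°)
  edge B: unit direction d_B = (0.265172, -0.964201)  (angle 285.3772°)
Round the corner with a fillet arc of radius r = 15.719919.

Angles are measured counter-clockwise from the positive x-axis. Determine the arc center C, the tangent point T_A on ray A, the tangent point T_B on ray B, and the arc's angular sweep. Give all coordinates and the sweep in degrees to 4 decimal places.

center=(9.6825,-14.5166) T_A=(4.2703,0.2423) T_B=(24.8396,-10.3481) sweep=94.7610

bisector direction at 242.7577° = (-0.457754,-0.889079)
center distance |VC| = r/sin(θ/2) = 15.719919/sin(42.6195°) = 23.215633
C = V + |VC|·bis = (9.6825,-14.5166)
T_A = V + ((C−V)·d_A)·d_A = V + 17.0836·d_A = (4.2703,0.2423)
T_B = V + ((C−V)·d_B)·d_B = V + 17.0836·d_B = (24.8396,-10.3481)
sweep = 180° − θ = 94.7610°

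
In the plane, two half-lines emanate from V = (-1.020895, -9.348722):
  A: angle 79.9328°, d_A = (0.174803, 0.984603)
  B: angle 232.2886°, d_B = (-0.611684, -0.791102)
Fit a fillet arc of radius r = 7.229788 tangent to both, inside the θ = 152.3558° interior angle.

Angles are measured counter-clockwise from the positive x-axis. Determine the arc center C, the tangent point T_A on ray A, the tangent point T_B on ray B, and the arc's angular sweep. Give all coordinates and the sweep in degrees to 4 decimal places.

center=(-7.8284,-6.3336) T_A=(-0.7100,-7.5973) T_B=(-2.1089,-10.7559) sweep=27.6442

bisector direction at 156.1107° = (-0.914330,0.404971)
center distance |VC| = r/sin(θ/2) = 7.229788/sin(76.1779°) = 7.445390
C = V + |VC|·bis = (-7.8284,-6.3336)
T_A = V + ((C−V)·d_A)·d_A = V + 1.7788·d_A = (-0.7100,-7.5973)
T_B = V + ((C−V)·d_B)·d_B = V + 1.7788·d_B = (-2.1089,-10.7559)
sweep = 180° − θ = 27.6442°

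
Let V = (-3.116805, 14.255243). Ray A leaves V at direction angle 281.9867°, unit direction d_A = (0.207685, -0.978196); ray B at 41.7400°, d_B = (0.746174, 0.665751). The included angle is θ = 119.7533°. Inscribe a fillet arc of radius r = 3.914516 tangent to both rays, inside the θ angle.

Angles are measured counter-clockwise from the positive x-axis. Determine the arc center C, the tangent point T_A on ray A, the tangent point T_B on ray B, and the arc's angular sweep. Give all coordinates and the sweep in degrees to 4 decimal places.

center=(1.1841,12.8465) T_A=(-2.6451,12.0335) T_B=(-1.4220,15.7674) sweep=60.2467

bisector direction at 341.8633° = (0.950317,-0.311284)
center distance |VC| = r/sin(θ/2) = 3.914516/sin(59.8766°) = 4.525730
C = V + |VC|·bis = (1.1841,12.8465)
T_A = V + ((C−V)·d_A)·d_A = V + 2.2713·d_A = (-2.6451,12.0335)
T_B = V + ((C−V)·d_B)·d_B = V + 2.2713·d_B = (-1.4220,15.7674)
sweep = 180° − θ = 60.2467°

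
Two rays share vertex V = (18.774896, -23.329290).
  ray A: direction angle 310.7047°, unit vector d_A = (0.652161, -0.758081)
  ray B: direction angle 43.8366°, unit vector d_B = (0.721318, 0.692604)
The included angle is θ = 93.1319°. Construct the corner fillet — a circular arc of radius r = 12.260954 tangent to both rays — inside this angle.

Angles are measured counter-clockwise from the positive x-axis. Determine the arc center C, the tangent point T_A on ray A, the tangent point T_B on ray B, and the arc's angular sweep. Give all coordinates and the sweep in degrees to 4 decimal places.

bisector direction at 357.2707° = (0.998866,-0.047618)
center distance |VC| = r/sin(θ/2) = 12.260954/sin(46.5660°) = 16.884501
C = V + |VC|·bis = (35.6402,-24.1333)
T_A = V + ((C−V)·d_A)·d_A = V + 11.6084·d_A = (26.3454,-32.1294)
T_B = V + ((C−V)·d_B)·d_B = V + 11.6084·d_B = (27.1483,-15.2893)
sweep = 180° − θ = 86.8681°

center=(35.6402,-24.1333) T_A=(26.3454,-32.1294) T_B=(27.1483,-15.2893) sweep=86.8681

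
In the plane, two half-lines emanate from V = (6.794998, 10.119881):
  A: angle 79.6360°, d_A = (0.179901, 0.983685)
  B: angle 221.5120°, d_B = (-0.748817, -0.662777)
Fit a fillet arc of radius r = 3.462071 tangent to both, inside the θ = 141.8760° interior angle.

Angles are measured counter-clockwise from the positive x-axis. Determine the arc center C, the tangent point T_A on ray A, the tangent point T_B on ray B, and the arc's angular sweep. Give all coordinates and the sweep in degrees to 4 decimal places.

center=(3.6046,11.9195) T_A=(7.0102,11.2966) T_B=(5.8992,9.3270) sweep=38.1240

bisector direction at 150.5740° = (-0.870991,0.491299)
center distance |VC| = r/sin(θ/2) = 3.462071/sin(70.9380°) = 3.662925
C = V + |VC|·bis = (3.6046,11.9195)
T_A = V + ((C−V)·d_A)·d_A = V + 1.1963·d_A = (7.0102,11.2966)
T_B = V + ((C−V)·d_B)·d_B = V + 1.1963·d_B = (5.8992,9.3270)
sweep = 180° − θ = 38.1240°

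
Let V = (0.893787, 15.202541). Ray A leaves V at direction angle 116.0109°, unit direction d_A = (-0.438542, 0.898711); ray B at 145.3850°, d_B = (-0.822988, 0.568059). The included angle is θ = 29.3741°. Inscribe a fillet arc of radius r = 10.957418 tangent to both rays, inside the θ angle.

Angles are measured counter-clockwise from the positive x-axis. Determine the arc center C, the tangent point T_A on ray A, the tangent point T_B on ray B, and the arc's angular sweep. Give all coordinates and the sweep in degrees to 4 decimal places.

bisector direction at 130.6979° = (-0.652071,0.758158)
center distance |VC| = r/sin(θ/2) = 10.957418/sin(14.6870°) = 43.217826
C = V + |VC|·bis = (-27.2873,47.9685)
T_A = V + ((C−V)·d_A)·d_A = V + 41.8057·d_A = (-17.4398,52.7738)
T_B = V + ((C−V)·d_B)·d_B = V + 41.8057·d_B = (-33.5118,38.9506)
sweep = 180° − θ = 150.6259°

center=(-27.2873,47.9685) T_A=(-17.4398,52.7738) T_B=(-33.5118,38.9506) sweep=150.6259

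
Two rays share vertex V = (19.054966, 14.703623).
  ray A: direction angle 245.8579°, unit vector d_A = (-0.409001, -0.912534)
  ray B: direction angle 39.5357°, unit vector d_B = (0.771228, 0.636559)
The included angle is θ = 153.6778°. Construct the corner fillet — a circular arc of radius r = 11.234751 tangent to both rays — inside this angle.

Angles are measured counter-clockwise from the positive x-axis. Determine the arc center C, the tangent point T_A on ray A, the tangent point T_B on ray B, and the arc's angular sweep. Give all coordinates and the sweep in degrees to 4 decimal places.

bisector direction at 322.6968° = (0.795440,-0.606033)
center distance |VC| = r/sin(θ/2) = 11.234751/sin(76.8389°) = 11.537806
C = V + |VC|·bis = (28.2326,7.7113)
T_A = V + ((C−V)·d_A)·d_A = V + 2.6270·d_A = (17.9805,12.3064)
T_B = V + ((C−V)·d_B)·d_B = V + 2.6270·d_B = (21.0810,16.3759)
sweep = 180° − θ = 26.3222°

center=(28.2326,7.7113) T_A=(17.9805,12.3064) T_B=(21.0810,16.3759) sweep=26.3222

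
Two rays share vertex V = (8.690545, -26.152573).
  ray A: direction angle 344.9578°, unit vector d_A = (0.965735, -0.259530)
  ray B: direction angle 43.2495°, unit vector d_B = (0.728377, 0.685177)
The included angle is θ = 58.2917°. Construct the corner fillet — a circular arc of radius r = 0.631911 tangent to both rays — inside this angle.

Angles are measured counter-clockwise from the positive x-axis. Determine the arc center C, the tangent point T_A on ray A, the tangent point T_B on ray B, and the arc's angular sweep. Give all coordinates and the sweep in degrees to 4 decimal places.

center=(9.9489,-25.8364) T_A=(9.7849,-26.4467) T_B=(9.5159,-25.3761) sweep=121.7083

bisector direction at 14.1037° = (0.969856,0.243677)
center distance |VC| = r/sin(θ/2) = 0.631911/sin(29.1458°) = 1.297467
C = V + |VC|·bis = (9.9489,-25.8364)
T_A = V + ((C−V)·d_A)·d_A = V + 1.1332·d_A = (9.7849,-26.4467)
T_B = V + ((C−V)·d_B)·d_B = V + 1.1332·d_B = (9.5159,-25.3761)
sweep = 180° − θ = 121.7083°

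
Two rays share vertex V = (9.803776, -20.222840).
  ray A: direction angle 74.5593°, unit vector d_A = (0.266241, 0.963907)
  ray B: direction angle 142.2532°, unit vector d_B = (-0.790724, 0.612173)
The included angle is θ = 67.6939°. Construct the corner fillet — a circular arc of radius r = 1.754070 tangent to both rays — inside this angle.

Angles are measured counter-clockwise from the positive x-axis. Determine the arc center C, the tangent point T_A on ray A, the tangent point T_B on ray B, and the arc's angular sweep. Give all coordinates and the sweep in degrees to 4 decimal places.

bisector direction at 108.4062° = (-0.315753,0.948842)
center distance |VC| = r/sin(θ/2) = 1.754070/sin(33.8469°) = 3.149272
C = V + |VC|·bis = (8.8094,-17.2347)
T_A = V + ((C−V)·d_A)·d_A = V + 2.6156·d_A = (10.5001,-17.7017)
T_B = V + ((C−V)·d_B)·d_B = V + 2.6156·d_B = (7.7356,-18.6217)
sweep = 180° − θ = 112.3061°

center=(8.8094,-17.2347) T_A=(10.5001,-17.7017) T_B=(7.7356,-18.6217) sweep=112.3061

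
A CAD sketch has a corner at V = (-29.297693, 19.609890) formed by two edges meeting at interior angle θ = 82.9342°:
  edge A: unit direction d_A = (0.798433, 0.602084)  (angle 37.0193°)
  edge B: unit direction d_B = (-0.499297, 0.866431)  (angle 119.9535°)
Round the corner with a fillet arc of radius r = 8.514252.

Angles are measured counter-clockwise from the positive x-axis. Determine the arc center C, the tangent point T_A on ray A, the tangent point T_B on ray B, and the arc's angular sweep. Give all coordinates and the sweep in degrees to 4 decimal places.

center=(-26.7313,32.2089) T_A=(-21.6050,25.4108) T_B=(-34.1083,27.9577) sweep=97.0658

bisector direction at 78.4864° = (0.199601,0.979877)
center distance |VC| = r/sin(θ/2) = 8.514252/sin(41.4671°) = 12.857720
C = V + |VC|·bis = (-26.7313,32.2089)
T_A = V + ((C−V)·d_A)·d_A = V + 9.6348·d_A = (-21.6050,25.4108)
T_B = V + ((C−V)·d_B)·d_B = V + 9.6348·d_B = (-34.1083,27.9577)
sweep = 180° − θ = 97.0658°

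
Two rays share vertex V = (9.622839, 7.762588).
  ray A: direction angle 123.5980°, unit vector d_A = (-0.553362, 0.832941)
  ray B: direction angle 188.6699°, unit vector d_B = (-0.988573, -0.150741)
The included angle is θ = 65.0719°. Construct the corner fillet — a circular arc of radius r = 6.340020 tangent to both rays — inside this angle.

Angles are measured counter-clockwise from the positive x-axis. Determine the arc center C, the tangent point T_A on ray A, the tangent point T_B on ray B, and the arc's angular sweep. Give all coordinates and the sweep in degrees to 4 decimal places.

center=(-1.1574,12.5321) T_A=(4.1235,16.0404) T_B=(-0.2017,6.2645) sweep=114.9281

bisector direction at 156.1339° = (-0.914494,0.404600)
center distance |VC| = r/sin(θ/2) = 6.340020/sin(32.5359°) = 11.788177
C = V + |VC|·bis = (-1.1574,12.5321)
T_A = V + ((C−V)·d_A)·d_A = V + 9.9381·d_A = (4.1235,16.0404)
T_B = V + ((C−V)·d_B)·d_B = V + 9.9381·d_B = (-0.2017,6.2645)
sweep = 180° − θ = 114.9281°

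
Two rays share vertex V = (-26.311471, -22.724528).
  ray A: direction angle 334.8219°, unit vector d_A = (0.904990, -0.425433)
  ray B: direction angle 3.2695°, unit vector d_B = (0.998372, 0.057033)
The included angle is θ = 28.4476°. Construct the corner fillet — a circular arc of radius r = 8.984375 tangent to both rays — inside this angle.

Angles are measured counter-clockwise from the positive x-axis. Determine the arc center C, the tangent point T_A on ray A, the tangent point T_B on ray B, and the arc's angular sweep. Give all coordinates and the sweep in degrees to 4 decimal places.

center=(9.5872,-29.6728) T_A=(5.7650,-37.8036) T_B=(9.0748,-20.7031) sweep=151.5524

bisector direction at 349.0457° = (0.981779,-0.190026)
center distance |VC| = r/sin(θ/2) = 8.984375/sin(14.2238°) = 36.564946
C = V + |VC|·bis = (9.5872,-29.6728)
T_A = V + ((C−V)·d_A)·d_A = V + 35.4440·d_A = (5.7650,-37.8036)
T_B = V + ((C−V)·d_B)·d_B = V + 35.4440·d_B = (9.0748,-20.7031)
sweep = 180° − θ = 151.5524°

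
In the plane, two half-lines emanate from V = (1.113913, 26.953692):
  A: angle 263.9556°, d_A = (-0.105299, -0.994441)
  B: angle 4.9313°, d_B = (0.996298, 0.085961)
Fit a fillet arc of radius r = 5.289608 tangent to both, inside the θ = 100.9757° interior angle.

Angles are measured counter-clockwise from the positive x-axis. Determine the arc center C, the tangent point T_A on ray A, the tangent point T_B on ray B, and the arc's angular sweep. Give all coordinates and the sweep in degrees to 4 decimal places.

bisector direction at 314.4435° = (0.700205,-0.713942)
center distance |VC| = r/sin(θ/2) = 5.289608/sin(50.4879°) = 6.856356
C = V + |VC|·bis = (5.9148,22.0587)
T_A = V + ((C−V)·d_A)·d_A = V + 4.3623·d_A = (0.6546,22.6156)
T_B = V + ((C−V)·d_B)·d_B = V + 4.3623·d_B = (5.4601,27.3287)
sweep = 180° − θ = 79.0243°

center=(5.9148,22.0587) T_A=(0.6546,22.6156) T_B=(5.4601,27.3287) sweep=79.0243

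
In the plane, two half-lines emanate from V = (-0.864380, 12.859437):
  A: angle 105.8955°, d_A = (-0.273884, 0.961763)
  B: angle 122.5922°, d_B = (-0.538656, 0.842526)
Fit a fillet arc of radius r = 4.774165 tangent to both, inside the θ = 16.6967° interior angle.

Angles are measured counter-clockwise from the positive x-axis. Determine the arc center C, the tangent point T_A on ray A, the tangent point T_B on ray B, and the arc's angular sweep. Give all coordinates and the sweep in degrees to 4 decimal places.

bisector direction at 114.2438° = (-0.410621,0.911806)
center distance |VC| = r/sin(θ/2) = 4.774165/sin(8.3483°) = 32.881922
C = V + |VC|·bis = (-14.3664,42.8414)
T_A = V + ((C−V)·d_A)·d_A = V + 32.5335·d_A = (-9.7748,44.1489)
T_B = V + ((C−V)·d_B)·d_B = V + 32.5335·d_B = (-18.3887,40.2697)
sweep = 180° − θ = 163.3033°

center=(-14.3664,42.8414) T_A=(-9.7748,44.1489) T_B=(-18.3887,40.2697) sweep=163.3033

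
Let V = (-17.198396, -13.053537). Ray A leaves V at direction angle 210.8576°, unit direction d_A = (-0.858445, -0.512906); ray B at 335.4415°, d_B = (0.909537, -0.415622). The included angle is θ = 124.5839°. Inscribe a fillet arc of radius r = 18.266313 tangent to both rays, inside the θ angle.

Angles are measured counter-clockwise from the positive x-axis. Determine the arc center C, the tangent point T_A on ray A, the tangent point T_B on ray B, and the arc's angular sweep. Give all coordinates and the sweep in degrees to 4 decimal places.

center=(-16.0648,-33.6546) T_A=(-25.4337,-17.9740) T_B=(-8.4729,-17.0407) sweep=55.4161

bisector direction at 273.1496° = (0.054942,-0.998490)
center distance |VC| = r/sin(θ/2) = 18.266313/sin(62.2919°) = 20.632248
C = V + |VC|·bis = (-16.0648,-33.6546)
T_A = V + ((C−V)·d_A)·d_A = V + 9.5933·d_A = (-25.4337,-17.9740)
T_B = V + ((C−V)·d_B)·d_B = V + 9.5933·d_B = (-8.4729,-17.0407)
sweep = 180° − θ = 55.4161°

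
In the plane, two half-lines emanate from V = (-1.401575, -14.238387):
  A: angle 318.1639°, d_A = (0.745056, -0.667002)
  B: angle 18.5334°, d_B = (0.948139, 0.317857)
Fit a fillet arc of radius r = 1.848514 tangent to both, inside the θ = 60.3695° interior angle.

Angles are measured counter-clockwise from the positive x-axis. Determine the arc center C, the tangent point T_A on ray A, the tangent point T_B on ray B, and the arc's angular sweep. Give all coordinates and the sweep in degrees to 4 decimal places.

bisector direction at 348.3487° = (0.979395,-0.201956)
center distance |VC| = r/sin(θ/2) = 1.848514/sin(30.1848°) = 3.676514
C = V + |VC|·bis = (2.1992,-14.9809)
T_A = V + ((C−V)·d_A)·d_A = V + 3.1780·d_A = (0.9662,-16.3581)
T_B = V + ((C−V)·d_B)·d_B = V + 3.1780·d_B = (1.6116,-13.2282)
sweep = 180° − θ = 119.6305°

center=(2.1992,-14.9809) T_A=(0.9662,-16.3581) T_B=(1.6116,-13.2282) sweep=119.6305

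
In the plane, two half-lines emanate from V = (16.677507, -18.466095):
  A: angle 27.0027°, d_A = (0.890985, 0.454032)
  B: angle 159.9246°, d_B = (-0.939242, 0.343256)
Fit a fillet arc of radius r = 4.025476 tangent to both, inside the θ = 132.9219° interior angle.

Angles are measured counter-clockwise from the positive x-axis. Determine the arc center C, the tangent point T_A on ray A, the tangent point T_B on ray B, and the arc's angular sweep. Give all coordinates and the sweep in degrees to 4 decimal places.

center=(16.4122,-14.0833) T_A=(18.2399,-17.6699) T_B=(15.0305,-17.8642) sweep=47.0781

bisector direction at 93.4637° = (-0.060415,0.998173)
center distance |VC| = r/sin(θ/2) = 4.025476/sin(66.4609°) = 4.390847
C = V + |VC|·bis = (16.4122,-14.0833)
T_A = V + ((C−V)·d_A)·d_A = V + 1.7536·d_A = (18.2399,-17.6699)
T_B = V + ((C−V)·d_B)·d_B = V + 1.7536·d_B = (15.0305,-17.8642)
sweep = 180° − θ = 47.0781°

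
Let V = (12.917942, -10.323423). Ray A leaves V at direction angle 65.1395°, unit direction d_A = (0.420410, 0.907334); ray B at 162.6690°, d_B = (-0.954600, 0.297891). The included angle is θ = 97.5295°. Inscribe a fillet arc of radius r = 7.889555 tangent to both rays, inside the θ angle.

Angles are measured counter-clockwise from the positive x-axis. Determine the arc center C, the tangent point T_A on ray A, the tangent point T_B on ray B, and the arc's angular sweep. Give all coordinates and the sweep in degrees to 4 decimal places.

center=(8.6668,-0.7320) T_A=(15.8252,-4.0489) T_B=(6.3165,-8.2634) sweep=82.4705

bisector direction at 113.9043° = (-0.405209,0.914224)
center distance |VC| = r/sin(θ/2) = 7.889555/sin(48.7647°) = 10.491297
C = V + |VC|·bis = (8.6668,-0.7320)
T_A = V + ((C−V)·d_A)·d_A = V + 6.9154·d_A = (15.8252,-4.0489)
T_B = V + ((C−V)·d_B)·d_B = V + 6.9154·d_B = (6.3165,-8.2634)
sweep = 180° − θ = 82.4705°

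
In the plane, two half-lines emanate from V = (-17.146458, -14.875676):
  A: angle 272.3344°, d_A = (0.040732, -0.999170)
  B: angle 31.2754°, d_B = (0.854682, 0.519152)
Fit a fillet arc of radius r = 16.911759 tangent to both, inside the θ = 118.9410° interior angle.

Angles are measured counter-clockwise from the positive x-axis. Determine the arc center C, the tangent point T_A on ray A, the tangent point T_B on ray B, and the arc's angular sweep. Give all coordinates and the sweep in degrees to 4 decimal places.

bisector direction at 331.8049° = (0.881344,-0.472475)
center distance |VC| = r/sin(θ/2) = 16.911759/sin(59.4705°) = 19.633611
C = V + |VC|·bis = (0.1575,-24.1521)
T_A = V + ((C−V)·d_A)·d_A = V + 9.9735·d_A = (-16.7402,-24.8409)
T_B = V + ((C−V)·d_B)·d_B = V + 9.9735·d_B = (-8.6223,-9.6979)
sweep = 180° − θ = 61.0590°

center=(0.1575,-24.1521) T_A=(-16.7402,-24.8409) T_B=(-8.6223,-9.6979) sweep=61.0590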